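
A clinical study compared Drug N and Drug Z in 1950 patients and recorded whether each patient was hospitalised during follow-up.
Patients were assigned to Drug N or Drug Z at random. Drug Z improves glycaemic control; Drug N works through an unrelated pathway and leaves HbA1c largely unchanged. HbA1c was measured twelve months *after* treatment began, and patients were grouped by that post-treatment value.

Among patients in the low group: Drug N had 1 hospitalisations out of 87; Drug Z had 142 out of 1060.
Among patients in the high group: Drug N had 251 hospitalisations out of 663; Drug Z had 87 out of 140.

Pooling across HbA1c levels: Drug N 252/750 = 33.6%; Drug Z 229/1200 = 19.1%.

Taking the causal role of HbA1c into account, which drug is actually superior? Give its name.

Drug Z

The distribution of HbA1c is itself part of what the drug does — it is an intermediate outcome. Holding it fixed would remove that part of the effect; the total effect is the pooled difference.
Pooled: Drug N 33.6% vs Drug Z 19.1%; Drug Z is lower overall.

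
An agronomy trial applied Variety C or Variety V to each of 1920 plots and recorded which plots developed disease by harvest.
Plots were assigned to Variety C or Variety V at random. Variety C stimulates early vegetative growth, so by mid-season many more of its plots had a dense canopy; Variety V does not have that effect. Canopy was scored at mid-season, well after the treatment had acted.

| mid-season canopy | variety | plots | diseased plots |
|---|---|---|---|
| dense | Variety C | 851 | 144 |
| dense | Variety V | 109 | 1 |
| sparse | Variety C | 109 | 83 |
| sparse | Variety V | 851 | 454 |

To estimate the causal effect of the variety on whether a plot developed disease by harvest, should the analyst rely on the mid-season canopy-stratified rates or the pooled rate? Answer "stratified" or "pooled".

pooled

The stratified and pooled comparisons disagree (Variety V wins within each mid-season canopy; Variety C wins overall), so the answer turns on the causal role of mid-season canopy.
Stratifying would compare varietys among plots the varietys themselves sorted into mid-season canopy groups — a form of selection on an intermediate. The unconditioned pooled rates give the total causal effect.
Pooled: Variety C 23.6% vs Variety V 47.4%; Variety C is lower overall.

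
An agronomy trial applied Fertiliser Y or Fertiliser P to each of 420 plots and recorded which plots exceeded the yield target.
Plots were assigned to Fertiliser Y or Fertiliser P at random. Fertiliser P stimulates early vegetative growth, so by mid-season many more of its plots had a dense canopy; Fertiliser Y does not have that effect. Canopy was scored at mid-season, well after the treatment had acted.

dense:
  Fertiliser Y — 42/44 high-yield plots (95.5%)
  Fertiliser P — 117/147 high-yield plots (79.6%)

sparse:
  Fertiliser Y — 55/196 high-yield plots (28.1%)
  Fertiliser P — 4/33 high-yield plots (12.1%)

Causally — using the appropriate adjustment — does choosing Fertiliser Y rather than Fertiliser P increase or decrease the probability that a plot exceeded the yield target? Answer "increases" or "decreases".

The stratified and pooled comparisons disagree (Fertiliser Y wins within each mid-season canopy; Fertiliser P wins overall), so the answer turns on the causal role of mid-season canopy.
The distribution of mid-season canopy is itself part of what the fertiliser does — it is an intermediate outcome. Holding it fixed would remove that part of the effect; the total effect is the pooled difference.
Pooled: Fertiliser Y 40.4% vs Fertiliser P 67.2%; Fertiliser P is higher overall.

decreases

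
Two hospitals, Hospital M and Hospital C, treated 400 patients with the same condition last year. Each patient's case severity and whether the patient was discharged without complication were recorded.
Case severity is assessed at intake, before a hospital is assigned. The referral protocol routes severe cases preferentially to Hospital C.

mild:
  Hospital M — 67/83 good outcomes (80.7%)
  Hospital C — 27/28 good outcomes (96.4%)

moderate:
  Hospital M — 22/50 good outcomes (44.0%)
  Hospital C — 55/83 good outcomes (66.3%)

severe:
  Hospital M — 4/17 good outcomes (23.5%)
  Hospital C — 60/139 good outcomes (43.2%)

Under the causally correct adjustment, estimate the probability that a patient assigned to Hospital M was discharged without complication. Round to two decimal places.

0.46

Here case severity is a common cause — it drives both which hospital a case falls under and the outcome. The crude comparison mixes populations; the stratum-specific rates are the causally relevant ones.
Standardising Hospital M to the population case severity mix: 0.278·67/83 + 0.333·22/50 + 0.390·4/17 = 0.462.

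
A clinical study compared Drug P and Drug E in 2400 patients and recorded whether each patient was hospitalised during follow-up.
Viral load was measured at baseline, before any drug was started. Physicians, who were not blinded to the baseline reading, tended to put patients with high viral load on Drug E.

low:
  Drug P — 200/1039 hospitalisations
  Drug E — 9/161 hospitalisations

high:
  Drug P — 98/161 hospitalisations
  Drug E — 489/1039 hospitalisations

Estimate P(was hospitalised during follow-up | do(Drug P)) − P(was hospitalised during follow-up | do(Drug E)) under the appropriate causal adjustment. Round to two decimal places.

+0.14

Drug E is lower inside every viral load stratum but Drug P is lower in aggregate. Whether to stratify depends on how viral load relates to the drug.
The imbalance in viral load arose from how patients were allocated, not from anything the drug did; and viral load independently affects the outcome. The pooled gap is confounded — condition on viral load.
Adjusting over the population distribution of viral load: 0.500·(0.192−0.056) + 0.500·(0.609−0.471) = +0.137.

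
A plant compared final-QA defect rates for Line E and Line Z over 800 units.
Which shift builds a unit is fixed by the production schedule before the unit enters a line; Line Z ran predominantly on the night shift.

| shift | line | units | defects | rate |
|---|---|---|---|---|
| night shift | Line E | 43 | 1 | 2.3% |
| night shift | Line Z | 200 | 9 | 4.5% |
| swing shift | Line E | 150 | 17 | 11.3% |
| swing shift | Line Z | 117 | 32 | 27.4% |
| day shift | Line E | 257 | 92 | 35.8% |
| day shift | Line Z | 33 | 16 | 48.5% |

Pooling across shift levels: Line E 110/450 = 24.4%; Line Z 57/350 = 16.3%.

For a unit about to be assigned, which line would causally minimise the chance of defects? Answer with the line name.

Line E

Here shift is a common cause — it drives both which line a case falls under and the outcome. The crude comparison mixes populations; the stratum-specific rates are the causally relevant ones.
Within each level — night shift: 2.3% vs 4.5%; swing shift: 11.3% vs 27.4%; day shift: 35.8% vs 48.5% — Line E is lower every time.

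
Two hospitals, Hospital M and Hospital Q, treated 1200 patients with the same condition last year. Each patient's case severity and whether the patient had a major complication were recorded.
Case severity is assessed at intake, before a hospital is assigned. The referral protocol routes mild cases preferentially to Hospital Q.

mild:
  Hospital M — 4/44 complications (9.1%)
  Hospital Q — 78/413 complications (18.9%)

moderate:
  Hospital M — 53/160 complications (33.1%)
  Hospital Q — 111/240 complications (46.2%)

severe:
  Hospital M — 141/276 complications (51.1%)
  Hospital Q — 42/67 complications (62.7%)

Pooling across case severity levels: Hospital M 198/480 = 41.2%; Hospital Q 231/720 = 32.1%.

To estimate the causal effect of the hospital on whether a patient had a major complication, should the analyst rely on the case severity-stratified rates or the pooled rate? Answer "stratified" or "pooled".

stratified

Since case severity is a pre-existing factor (not a product of the hospital) and it affects the outcome on its own, it is a confounder. The stratified rates, not the pooled rate, identify the causal effect.
Within each level — mild: 9.1% vs 18.9%; moderate: 33.1% vs 46.2%; severe: 51.1% vs 62.7% — Hospital M is lower every time.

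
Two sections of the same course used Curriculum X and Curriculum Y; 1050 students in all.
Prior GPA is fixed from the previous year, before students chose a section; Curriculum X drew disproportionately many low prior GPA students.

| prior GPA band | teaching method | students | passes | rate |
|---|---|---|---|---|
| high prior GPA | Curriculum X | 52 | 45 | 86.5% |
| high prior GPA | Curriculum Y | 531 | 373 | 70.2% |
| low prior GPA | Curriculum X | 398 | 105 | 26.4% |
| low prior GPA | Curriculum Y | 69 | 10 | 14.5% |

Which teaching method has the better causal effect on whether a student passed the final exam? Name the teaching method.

The stratified and pooled comparisons disagree (Curriculum X wins within each prior GPA band; Curriculum Y wins overall), so the answer turns on the causal role of prior GPA band.
Prior GPA band differs across teaching methods for reasons unrelated to any effect of the teaching method itself, and it separately predicts the outcome — a classic confounder. We must compare within prior GPA band levels.
Within each level — high prior GPA: 86.5% vs 70.2%; low prior GPA: 26.4% vs 14.5% — Curriculum X is higher every time.

Curriculum X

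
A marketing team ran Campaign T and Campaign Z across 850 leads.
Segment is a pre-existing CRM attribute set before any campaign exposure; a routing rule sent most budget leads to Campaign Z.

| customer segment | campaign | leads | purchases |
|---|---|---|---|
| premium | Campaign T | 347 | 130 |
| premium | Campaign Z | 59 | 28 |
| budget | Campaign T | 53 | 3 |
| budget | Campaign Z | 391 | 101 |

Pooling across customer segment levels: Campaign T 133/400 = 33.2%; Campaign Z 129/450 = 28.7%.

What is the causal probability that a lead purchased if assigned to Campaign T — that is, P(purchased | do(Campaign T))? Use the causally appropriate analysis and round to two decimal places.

The stratified and pooled comparisons disagree (Campaign Z wins within each customer segment; Campaign T wins overall), so the answer turns on the causal role of customer segment.
The imbalance in customer segment arose from how leads were allocated, not from anything the campaign did; and customer segment independently affects the outcome. The pooled gap is confounded — condition on customer segment.
Standardising Campaign T to the population customer segment mix: 0.478·130/347 + 0.522·3/53 = 0.209.

0.21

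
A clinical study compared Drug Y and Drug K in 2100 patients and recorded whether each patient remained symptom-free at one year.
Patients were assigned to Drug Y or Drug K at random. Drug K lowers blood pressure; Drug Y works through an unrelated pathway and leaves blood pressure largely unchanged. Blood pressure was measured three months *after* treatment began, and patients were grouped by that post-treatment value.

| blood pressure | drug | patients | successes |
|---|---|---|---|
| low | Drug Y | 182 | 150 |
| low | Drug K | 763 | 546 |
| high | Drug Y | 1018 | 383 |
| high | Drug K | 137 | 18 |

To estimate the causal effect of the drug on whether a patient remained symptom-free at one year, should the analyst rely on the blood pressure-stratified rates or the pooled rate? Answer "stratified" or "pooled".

Because the drug influences blood pressure, blood pressure is a post-treatment mediator, not a confounder. Stratifying on it would bias the estimate; the causal effect is the crude pooled difference.
Pooled: Drug Y 44.4% vs Drug K 62.7%; Drug K is higher overall.

pooled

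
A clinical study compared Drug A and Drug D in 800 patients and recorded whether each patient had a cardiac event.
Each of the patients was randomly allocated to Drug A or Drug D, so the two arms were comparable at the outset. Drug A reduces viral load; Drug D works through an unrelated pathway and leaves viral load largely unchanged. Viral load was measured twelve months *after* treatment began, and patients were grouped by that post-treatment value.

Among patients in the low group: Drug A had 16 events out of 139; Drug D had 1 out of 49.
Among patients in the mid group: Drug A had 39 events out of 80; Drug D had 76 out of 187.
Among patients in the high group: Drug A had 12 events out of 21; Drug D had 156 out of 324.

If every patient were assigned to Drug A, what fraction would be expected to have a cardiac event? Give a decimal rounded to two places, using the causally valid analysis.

The viral load-specific comparison favours Drug D throughout, but the pooled figures favour Drug A. The question is whether to condition on viral load.
Viral load is recorded after the drug and is itself shifted by it — it sits on the causal path from drug to outcome. Conditioning on a mediator would strip out part of the effect we want; the pooled comparison gives the total causal effect.
So P(outcome | do(Drug A)) is just the pooled rate for Drug A: 67/240 = 0.279.

0.28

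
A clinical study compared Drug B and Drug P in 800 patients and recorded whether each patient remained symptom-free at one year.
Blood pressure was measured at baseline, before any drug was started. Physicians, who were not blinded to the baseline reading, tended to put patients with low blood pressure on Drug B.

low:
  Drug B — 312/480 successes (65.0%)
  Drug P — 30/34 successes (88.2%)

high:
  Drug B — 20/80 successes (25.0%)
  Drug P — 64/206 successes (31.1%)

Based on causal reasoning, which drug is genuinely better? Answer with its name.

Within every blood pressure level Drug P has the higher rate, yet pooled Drug B does — Simpson's reversal.
The imbalance in blood pressure arose from how patients were allocated, not from anything the drug did; and blood pressure independently affects the outcome. The pooled gap is confounded — condition on blood pressure.
Within each level — low: 65.0% vs 88.2%; high: 25.0% vs 31.1% — Drug P is higher every time.

Drug P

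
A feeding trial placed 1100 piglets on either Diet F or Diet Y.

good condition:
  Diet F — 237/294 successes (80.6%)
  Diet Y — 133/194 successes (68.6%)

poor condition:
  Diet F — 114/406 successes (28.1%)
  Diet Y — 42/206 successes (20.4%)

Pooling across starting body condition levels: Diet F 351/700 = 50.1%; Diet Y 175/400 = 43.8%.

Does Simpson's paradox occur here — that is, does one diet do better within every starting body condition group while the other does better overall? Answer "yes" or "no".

Within each starting body condition level (good condition 80.6% vs 68.6%; poor condition 28.1% vs 20.4%), Diet F has the higher rate every time. Pooled: 50.1% vs 43.8% — Diet F has the higher rate overall. They agree.

no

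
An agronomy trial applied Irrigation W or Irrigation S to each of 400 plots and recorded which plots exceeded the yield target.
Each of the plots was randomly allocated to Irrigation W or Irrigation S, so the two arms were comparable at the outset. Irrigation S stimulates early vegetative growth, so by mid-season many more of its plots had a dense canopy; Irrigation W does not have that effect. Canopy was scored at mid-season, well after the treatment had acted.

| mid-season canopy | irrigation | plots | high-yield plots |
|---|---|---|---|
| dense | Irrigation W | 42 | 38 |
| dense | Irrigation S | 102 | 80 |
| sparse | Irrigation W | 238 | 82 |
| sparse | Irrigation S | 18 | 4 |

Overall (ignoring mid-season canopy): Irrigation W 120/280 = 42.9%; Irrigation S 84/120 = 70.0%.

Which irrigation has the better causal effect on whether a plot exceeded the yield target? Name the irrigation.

The mid-season canopy-specific comparison favours Irrigation W throughout, but the pooled figures favour Irrigation S. The question is whether to condition on mid-season canopy.
Mid-season canopy lies on the pathway irrigation → mid-season canopy → outcome, so adjusting for it blocks the indirect effect. For the total causal effect of irrigation, use the unadjusted pooled rates.
Pooled: Irrigation W 42.9% vs Irrigation S 70.0%; Irrigation S is higher overall.

Irrigation S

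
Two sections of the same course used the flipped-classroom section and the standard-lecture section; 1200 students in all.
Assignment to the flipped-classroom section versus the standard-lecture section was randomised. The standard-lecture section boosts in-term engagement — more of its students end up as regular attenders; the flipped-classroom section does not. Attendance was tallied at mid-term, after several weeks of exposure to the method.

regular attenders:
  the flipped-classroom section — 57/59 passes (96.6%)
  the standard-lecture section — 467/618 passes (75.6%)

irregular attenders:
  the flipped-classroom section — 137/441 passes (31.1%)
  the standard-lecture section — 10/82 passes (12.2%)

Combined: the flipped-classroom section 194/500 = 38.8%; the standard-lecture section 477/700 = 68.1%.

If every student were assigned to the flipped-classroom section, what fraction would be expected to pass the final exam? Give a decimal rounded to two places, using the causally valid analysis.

0.39

Stratifying would compare teaching methods among students the teaching methods themselves sorted into mid-term attendance groups — a form of selection on an intermediate. The unconditioned pooled rates give the total causal effect.
So P(outcome | do(the flipped-classroom section)) is just the pooled rate for the flipped-classroom section: 194/500 = 0.388.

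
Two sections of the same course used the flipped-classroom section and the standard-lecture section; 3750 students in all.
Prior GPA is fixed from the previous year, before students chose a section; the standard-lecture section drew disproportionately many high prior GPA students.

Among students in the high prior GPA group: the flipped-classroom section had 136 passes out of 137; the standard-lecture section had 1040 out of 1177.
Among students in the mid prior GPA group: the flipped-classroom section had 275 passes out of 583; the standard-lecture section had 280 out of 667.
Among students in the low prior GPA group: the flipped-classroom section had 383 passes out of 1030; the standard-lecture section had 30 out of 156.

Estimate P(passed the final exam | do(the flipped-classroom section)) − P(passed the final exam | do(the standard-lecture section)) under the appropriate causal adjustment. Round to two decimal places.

+0.11

Since prior GPA band is a pre-existing factor (not a product of the teaching method) and it affects the outcome on its own, it is a confounder. The stratified rates, not the pooled rate, identify the causal effect.
Adjusting over the population distribution of prior GPA band: 0.350·(0.993−0.884) + 0.333·(0.472−0.420) + 0.316·(0.372−0.192) = +0.112.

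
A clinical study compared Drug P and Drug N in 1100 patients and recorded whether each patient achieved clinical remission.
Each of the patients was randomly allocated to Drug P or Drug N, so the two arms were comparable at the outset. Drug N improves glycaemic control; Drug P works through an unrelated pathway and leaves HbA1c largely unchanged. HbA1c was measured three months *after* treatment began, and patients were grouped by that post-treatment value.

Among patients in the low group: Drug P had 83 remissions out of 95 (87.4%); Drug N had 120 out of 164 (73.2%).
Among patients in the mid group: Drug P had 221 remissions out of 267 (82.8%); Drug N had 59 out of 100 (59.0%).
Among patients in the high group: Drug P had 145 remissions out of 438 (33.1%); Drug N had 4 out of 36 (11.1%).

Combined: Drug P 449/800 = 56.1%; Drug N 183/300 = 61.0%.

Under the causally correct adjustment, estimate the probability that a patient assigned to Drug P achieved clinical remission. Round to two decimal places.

HbA1c here is a post-treatment variable shaped by the drug; conditioning on it would introduce bias rather than remove it. The overall comparison is the causal one.
So P(outcome | do(Drug P)) is just the pooled rate for Drug P: 449/800 = 0.561.

0.56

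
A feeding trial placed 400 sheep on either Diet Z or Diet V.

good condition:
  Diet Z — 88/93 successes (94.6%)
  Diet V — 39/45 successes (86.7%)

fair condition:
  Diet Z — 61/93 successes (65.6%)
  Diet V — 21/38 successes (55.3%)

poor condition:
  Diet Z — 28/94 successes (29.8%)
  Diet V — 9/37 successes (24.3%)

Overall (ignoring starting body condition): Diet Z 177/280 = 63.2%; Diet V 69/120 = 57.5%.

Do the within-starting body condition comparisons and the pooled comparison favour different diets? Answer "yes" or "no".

no

Within each starting body condition level (good condition 94.6% vs 86.7%; fair condition 65.6% vs 55.3%; poor condition 29.8% vs 24.3%), Diet Z has the higher rate every time. Pooled: 63.2% vs 57.5% — Diet Z has the higher rate overall. They agree.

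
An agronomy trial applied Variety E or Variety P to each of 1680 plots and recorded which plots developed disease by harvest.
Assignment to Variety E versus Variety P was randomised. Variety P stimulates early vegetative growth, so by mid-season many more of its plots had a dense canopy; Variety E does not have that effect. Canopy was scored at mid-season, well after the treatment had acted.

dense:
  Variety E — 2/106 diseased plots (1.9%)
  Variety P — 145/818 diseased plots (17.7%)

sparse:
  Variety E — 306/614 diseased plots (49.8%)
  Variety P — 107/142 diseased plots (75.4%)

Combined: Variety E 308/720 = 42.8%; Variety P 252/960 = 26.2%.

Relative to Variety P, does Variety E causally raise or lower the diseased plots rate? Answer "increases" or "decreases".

Variety E is lower inside every mid-season canopy stratum but Variety P is lower in aggregate. Whether to stratify depends on how mid-season canopy relates to the variety.
Because the variety influences mid-season canopy, mid-season canopy is a post-treatment mediator, not a confounder. Stratifying on it would bias the estimate; the causal effect is the crude pooled difference.
Pooled: Variety E 42.8% vs Variety P 26.2%; Variety P is lower overall.

increases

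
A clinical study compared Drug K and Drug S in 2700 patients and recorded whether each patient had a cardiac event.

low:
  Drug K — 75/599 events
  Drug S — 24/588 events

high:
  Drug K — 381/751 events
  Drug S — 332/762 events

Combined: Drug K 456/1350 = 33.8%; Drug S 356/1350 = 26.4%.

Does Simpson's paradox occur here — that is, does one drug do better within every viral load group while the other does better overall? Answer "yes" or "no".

no

Within each viral load level (low 12.5% vs 4.1%; high 50.7% vs 43.6%), Drug S has the lower rate every time. Pooled: 33.8% vs 26.4% — Drug S has the lower rate overall. They agree.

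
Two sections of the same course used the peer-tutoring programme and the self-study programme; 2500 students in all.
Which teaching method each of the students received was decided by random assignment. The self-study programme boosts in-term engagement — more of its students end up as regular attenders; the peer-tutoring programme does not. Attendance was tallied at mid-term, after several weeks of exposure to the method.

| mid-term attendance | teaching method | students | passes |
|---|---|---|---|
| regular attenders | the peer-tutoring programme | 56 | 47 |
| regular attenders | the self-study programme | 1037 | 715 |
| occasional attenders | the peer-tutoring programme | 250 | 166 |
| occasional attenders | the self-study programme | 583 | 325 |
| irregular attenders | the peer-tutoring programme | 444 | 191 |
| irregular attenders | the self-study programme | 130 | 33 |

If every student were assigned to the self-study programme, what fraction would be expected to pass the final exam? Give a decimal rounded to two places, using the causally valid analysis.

The stratified and pooled comparisons disagree (the peer-tutoring programme wins within each mid-term attendance; the self-study programme wins overall), so the answer turns on the causal role of mid-term attendance.
Mid-term attendance is downstream of the teaching method. One should not condition on a consequence of treatment, so the overall rates are the right comparison.
So P(outcome | do(the self-study programme)) is just the pooled rate for the self-study programme: 1073/1750 = 0.613.

0.61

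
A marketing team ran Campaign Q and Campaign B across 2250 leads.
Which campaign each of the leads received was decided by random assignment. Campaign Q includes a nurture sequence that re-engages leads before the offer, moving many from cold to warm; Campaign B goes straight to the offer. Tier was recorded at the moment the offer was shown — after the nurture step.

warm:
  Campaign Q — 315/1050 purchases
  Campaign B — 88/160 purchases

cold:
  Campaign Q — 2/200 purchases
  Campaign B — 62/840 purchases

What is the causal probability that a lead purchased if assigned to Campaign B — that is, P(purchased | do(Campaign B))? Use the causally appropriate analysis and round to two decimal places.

The stratified and pooled comparisons disagree (Campaign B wins within each engagement tier; Campaign Q wins overall), so the answer turns on the causal role of engagement tier.
Stratifying would compare campaigns among leads the campaigns themselves sorted into engagement tier groups — a form of selection on an intermediate. The unconditioned pooled rates give the total causal effect.
So P(outcome | do(Campaign B)) is just the pooled rate for Campaign B: 150/1000 = 0.150.

0.15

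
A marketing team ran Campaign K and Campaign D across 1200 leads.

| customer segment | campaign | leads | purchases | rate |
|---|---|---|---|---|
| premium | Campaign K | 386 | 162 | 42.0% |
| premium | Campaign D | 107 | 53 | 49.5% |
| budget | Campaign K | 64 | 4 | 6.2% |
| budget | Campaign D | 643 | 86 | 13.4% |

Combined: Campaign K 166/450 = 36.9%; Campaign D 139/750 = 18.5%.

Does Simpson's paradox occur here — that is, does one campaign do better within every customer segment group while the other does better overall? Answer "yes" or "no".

Within each customer segment level (premium 42.0% vs 49.5%; budget 6.2% vs 13.4%), Campaign D has the higher rate every time. Pooled: 36.9% vs 18.5% — Campaign K has the higher rate overall. The two comparisons disagree.

yes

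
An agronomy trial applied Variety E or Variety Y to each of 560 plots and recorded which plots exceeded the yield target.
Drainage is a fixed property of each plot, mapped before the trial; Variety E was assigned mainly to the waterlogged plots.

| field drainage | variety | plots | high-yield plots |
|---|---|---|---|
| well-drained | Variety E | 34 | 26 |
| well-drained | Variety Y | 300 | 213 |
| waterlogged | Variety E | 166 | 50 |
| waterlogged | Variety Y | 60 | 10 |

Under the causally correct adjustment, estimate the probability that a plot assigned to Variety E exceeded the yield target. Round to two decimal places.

0.58

Since field drainage is a pre-existing factor (not a product of the variety) and it affects the outcome on its own, it is a confounder. The stratified rates, not the pooled rate, identify the causal effect.
Standardising Variety E to the population field drainage mix: 0.596·26/34 + 0.404·50/166 = 0.578.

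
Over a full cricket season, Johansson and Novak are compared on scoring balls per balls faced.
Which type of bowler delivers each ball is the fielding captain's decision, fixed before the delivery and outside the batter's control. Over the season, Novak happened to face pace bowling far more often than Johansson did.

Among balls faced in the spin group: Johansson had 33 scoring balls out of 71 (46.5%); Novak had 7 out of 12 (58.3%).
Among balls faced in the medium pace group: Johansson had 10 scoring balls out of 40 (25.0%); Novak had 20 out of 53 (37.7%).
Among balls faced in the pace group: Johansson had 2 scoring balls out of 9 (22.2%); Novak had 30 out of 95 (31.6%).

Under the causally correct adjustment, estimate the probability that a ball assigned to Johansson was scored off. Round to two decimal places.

The stratified and pooled comparisons disagree (Novak wins within each bowling type; Johansson wins overall), so the answer turns on the causal role of bowling type.
Bowling type is set before the player has any effect — it is not caused by the player — and it independently drives the outcome. That makes it a confounder, so the causal comparison is within bowling type levels.
Standardising Johansson to the population bowling type mix: 0.296·33/71 + 0.332·10/40 + 0.371·2/9 = 0.303.

0.30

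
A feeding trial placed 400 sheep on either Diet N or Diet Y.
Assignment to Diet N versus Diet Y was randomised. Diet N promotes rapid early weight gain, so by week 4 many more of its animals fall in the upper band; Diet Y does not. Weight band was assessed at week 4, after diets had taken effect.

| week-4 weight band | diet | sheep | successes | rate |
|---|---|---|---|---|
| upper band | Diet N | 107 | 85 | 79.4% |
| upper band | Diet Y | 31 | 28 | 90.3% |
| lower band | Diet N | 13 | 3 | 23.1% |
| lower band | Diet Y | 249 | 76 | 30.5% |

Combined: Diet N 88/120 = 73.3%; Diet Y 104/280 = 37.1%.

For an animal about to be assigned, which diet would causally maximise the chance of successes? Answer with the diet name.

Diet Y is higher inside every week-4 weight band stratum but Diet N is higher in aggregate. Whether to stratify depends on how week-4 weight band relates to the diet.
Week-4 weight band is recorded after the diet and is itself shifted by it — it sits on the causal path from diet to outcome. Conditioning on a mediator would strip out part of the effect we want; the pooled comparison gives the total causal effect.
Pooled: Diet N 73.3% vs Diet Y 37.1%; Diet N is higher overall.

Diet N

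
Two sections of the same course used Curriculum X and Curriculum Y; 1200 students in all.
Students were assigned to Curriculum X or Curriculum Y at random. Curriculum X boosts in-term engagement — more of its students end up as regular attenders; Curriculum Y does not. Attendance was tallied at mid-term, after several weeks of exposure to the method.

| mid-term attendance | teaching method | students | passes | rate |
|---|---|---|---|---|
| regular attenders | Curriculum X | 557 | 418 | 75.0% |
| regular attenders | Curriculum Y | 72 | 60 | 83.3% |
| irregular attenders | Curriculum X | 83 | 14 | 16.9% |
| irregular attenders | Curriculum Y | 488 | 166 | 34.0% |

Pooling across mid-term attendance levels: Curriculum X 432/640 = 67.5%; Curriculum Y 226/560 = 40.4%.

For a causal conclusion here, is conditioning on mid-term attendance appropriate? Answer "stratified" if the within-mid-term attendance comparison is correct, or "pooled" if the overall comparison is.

Within every mid-term attendance level Curriculum Y has the higher rate, yet pooled Curriculum X does — Simpson's reversal.
Stratifying would compare teaching methods among students the teaching methods themselves sorted into mid-term attendance groups — a form of selection on an intermediate. The unconditioned pooled rates give the total causal effect.
Pooled: Curriculum X 67.5% vs Curriculum Y 40.4%; Curriculum X is higher overall.

pooled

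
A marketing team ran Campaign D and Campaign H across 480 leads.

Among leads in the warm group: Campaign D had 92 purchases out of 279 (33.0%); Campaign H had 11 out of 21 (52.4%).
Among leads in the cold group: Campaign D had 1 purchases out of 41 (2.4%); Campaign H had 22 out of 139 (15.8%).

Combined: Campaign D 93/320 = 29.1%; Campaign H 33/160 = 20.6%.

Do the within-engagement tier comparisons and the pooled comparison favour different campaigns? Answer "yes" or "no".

yes

Within each engagement tier level (warm 33.0% vs 52.4%; cold 2.4% vs 15.8%), Campaign H has the higher rate every time. Pooled: 29.1% vs 20.6% — Campaign D has the higher rate overall. The two comparisons disagree.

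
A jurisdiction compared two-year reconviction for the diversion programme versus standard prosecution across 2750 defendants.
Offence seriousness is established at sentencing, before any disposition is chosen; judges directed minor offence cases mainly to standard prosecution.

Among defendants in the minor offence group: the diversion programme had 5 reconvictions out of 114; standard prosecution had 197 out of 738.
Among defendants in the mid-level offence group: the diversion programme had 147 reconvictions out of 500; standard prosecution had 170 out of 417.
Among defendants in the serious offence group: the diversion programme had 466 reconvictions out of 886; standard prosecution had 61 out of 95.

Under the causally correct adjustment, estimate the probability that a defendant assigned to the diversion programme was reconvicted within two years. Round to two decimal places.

0.30

Offence seriousness satisfies the back-door criterion: it is not a descendant of the disposition, and it blocks the spurious path from disposition to outcome. Adjusting for it (i.e., using the within-offence seriousness rates) gives the causal effect.
Standardising the diversion programme to the population offence seriousness mix: 0.310·5/114 + 0.333·147/500 + 0.357·466/886 = 0.299.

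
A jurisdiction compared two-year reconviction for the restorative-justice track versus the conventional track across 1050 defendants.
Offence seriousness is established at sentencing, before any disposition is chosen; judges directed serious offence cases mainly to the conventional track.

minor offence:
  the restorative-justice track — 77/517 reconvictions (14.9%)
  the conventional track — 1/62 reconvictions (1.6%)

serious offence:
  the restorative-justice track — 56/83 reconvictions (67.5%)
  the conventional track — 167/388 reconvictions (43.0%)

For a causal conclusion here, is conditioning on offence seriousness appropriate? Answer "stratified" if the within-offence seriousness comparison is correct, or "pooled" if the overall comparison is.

the conventional track is lower inside every offence seriousness stratum but the restorative-justice track is lower in aggregate. Whether to stratify depends on how offence seriousness relates to the disposition.
The imbalance in offence seriousness arose from how defendants were allocated, not from anything the disposition did; and offence seriousness independently affects the outcome. The pooled gap is confounded — condition on offence seriousness.
Within each level — minor offence: 14.9% vs 1.6%; serious offence: 67.5% vs 43.0% — the conventional track is lower every time.

stratified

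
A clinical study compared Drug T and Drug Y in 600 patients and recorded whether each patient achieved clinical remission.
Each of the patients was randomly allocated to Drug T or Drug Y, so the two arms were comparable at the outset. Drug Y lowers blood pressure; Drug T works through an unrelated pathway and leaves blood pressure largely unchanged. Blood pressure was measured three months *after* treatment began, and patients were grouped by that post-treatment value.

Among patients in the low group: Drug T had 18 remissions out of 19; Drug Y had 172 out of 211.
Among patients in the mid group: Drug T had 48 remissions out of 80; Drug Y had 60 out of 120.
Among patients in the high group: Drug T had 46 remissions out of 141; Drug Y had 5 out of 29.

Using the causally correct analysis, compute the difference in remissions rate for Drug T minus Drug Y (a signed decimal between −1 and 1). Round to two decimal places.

-0.19

The stratified and pooled comparisons disagree (Drug T wins within each blood pressure; Drug Y wins overall), so the answer turns on the causal role of blood pressure.
Blood pressure lies on the pathway drug → blood pressure → outcome, so adjusting for it blocks the indirect effect. For the total causal effect of drug, use the unadjusted pooled rates.
The causal difference is the pooled difference: 0.467 − 0.658 = -0.192.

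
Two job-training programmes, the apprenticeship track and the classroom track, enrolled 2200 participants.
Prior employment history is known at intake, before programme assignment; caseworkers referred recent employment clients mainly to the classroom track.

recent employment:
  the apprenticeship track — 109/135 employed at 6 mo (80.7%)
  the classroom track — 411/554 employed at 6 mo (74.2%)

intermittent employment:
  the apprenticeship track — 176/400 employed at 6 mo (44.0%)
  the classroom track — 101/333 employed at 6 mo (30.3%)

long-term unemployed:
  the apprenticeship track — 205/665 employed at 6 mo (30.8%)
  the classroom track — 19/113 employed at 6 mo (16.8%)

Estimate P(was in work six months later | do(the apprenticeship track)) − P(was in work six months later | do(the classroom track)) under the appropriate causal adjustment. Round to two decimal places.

Within every prior employment history level the apprenticeship track has the higher rate, yet pooled the classroom track does — Simpson's reversal.
Prior employment history satisfies the back-door criterion: it is not a descendant of the programme, and it blocks the spurious path from programme to outcome. Adjusting for it (i.e., using the within-prior employment history rates) gives the causal effect.
Adjusting over the population distribution of prior employment history: 0.313·(0.807−0.742) + 0.333·(0.440−0.303) + 0.354·(0.308−0.168) = +0.116.

+0.12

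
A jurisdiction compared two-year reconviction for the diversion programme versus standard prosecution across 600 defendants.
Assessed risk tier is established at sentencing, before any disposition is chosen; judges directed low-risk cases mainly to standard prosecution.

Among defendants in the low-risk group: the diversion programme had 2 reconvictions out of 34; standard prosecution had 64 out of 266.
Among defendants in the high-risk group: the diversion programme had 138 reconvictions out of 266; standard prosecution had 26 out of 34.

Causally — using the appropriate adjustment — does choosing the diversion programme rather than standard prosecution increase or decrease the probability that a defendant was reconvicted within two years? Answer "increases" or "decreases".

decreases

the diversion programme is lower inside every assessed risk tier stratum but standard prosecution is lower in aggregate. Whether to stratify depends on how assessed risk tier relates to the disposition.
Nothing the disposition does changes assessed risk tier; the imbalance is an allocation artefact. With assessed risk tier also predicting the outcome, the pooled figure is confounded, and the within-stratum comparison is the causal one.
Within each level — low-risk: 5.9% vs 24.1%; high-risk: 51.9% vs 76.5% — the diversion programme is lower every time.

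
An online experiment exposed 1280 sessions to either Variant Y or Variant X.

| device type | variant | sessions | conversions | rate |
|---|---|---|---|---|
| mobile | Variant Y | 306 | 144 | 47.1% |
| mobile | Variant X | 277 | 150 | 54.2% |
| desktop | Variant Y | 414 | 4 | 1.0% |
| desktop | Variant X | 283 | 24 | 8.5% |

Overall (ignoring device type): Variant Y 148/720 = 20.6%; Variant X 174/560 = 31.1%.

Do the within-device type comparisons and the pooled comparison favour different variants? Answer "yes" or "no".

Within each device type level (mobile 47.1% vs 54.2%; desktop 1.0% vs 8.5%), Variant X has the higher rate every time. Pooled: 20.6% vs 31.1% — Variant X has the higher rate overall. They agree.

no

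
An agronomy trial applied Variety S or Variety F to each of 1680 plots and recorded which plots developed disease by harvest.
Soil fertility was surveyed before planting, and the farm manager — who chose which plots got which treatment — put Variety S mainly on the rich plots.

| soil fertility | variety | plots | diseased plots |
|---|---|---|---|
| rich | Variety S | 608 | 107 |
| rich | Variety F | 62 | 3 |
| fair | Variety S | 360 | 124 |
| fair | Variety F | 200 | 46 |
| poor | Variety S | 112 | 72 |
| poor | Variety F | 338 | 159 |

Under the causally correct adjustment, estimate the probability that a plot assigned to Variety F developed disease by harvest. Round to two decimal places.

0.22

The soil fertility-specific comparison favours Variety F throughout, but the pooled figures favour Variety S. The question is whether to condition on soil fertility.
Here soil fertility is a common cause — it drives both which variety a case falls under and the outcome. The crude comparison mixes populations; the stratum-specific rates are the causally relevant ones.
Standardising Variety F to the population soil fertility mix: 0.399·3/62 + 0.333·46/200 + 0.268·159/338 = 0.222.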